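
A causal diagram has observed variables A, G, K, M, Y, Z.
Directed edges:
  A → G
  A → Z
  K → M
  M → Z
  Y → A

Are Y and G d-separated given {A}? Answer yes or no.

Bayes-Ball from Y | {A} reaches ∅.
G ∉ reach(Y|{A}) ⇒ Y ⊥ G | {A}.

Yes — Y ⊥ G | {A}.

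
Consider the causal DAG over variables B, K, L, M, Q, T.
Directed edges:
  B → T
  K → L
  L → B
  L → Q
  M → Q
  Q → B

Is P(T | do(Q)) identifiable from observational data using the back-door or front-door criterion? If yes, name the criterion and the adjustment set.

desc(Q)\{Q}={B,T}; candidates ⊆ {K,L,M}.
size 0: {}; under {} Q still reaches {B,K,L,M,T} ∋ T.
{L}: Q⊥T given {L} in G with Q→· removed — back-door holds.
P(T|do(Q)) = Σ_{L} P(T|Q,L)·P(L).

P(T|do(Q)): backdoor, adjust for {L}.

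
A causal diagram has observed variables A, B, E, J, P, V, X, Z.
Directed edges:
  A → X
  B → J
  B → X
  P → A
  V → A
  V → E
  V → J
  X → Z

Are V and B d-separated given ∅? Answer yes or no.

Bayes-Ball from V | ∅ reaches {A,E,J,X,Z}.
B ∉ reach(V|∅) ⇒ V ⊥ B | ∅.

Yes — V ⊥ B | ∅.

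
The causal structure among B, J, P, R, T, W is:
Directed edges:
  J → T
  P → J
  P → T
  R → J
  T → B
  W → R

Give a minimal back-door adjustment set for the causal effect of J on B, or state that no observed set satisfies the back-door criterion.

desc(J)\{J}={B,T}; candidates ⊆ {P,R,W}.
size 0: {}; under {} J still reaches {B,P,R,T,W} ∋ B.
{P}: J⊥B given {P} in G with J→· removed — back-door holds.

J→B: minimal back-door set {P}.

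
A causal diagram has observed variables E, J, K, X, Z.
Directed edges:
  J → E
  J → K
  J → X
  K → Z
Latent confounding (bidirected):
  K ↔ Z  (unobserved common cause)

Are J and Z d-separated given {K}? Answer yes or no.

Bayes-Ball from J | {K} reaches {E,X,Z}.
Z ∈ reach(J|{K}) ⇒ J ⊥̸ Z | {K}.

No — J and Z are d-connected given {K}.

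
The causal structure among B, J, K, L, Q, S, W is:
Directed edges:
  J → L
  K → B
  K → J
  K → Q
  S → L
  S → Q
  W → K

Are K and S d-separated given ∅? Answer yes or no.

Bayes-Ball from K | ∅ reaches {B,J,L,Q,W}.
S ∉ reach(K|∅) ⇒ K ⊥ S | ∅.

Yes — K ⊥ S | ∅.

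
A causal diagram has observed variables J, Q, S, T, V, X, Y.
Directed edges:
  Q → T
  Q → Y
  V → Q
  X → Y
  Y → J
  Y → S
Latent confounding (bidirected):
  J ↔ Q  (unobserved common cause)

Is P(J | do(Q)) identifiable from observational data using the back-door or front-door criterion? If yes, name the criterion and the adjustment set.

desc(Q)\{Q}={J,S,T,Y}; candidates ⊆ {V,X}.
Q↔J: latent back-door arc(s) into Q.
size 0: {}; under {} Q still reaches {J,V} ∋ J.
size 1: {V}, {X}; under {V} Q still reaches {J} ∋ J.
size 2: {V,X}; under {V,X} Q still reaches {J} ∋ J.
Q↔J cannot be blocked by any observed set — no back-door set.
{Y}: (i) intercepts every directed Q→J path; (ii) no back-door Q→{Y}; (iii) {Q} blocks every back-door {Y}→J. Front-door holds.
P(J|do(Q)) = Σ_{Y} P(Y|Q) Σ_{Q'} P(J|Y,Q')P(Q').

P(J|do(Q)): frontdoor, adjust for {Y}.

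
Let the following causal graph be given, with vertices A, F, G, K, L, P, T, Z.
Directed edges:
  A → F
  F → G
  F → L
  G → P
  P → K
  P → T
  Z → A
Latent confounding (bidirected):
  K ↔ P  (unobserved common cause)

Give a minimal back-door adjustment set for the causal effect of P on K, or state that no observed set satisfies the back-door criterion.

desc(P)\{P}={K,T}; candidates ⊆ {A,F,G,L,Z}.
P↔K: latent back-door arc(s) into P.
size 0: {}; under {} P still reaches {A,F,G,K,L,Z} ∋ K.
size 1: {A}, {F}, {G} …(+2); under {A} P still reaches {F,G,K,L} ∋ K.
size 2: {A,F}, {A,G}, {A,L} …(+7); under {A,F} P still reaches {G,K} ∋ K.
P↔K cannot be blocked by any observed set — no back-door set.

P→K: no observed back-door set.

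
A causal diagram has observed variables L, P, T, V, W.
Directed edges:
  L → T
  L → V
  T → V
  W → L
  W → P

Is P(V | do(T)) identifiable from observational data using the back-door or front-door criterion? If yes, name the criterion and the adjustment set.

P(V|do(T)): backdoor, adjust for {L}.

desc(T)\{T}={V}; candidates ⊆ {L,P,W}.
size 0: {}; under {} T still reaches {L,P,V,W} ∋ V.
{L}: T⊥V given {L} in G with T→· removed — back-door holds.
P(V|do(T)) = Σ_{L} P(V|T,L)·P(L).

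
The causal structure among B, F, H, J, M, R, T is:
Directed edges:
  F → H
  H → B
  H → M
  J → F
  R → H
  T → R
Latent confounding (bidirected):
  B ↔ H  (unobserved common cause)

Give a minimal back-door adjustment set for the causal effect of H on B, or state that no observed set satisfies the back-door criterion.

desc(H)\{H}={B,M}; candidates ⊆ {F,J,R,T}.
H↔B: latent back-door arc(s) into H.
size 0: {}; under {} H still reaches {B,F,J,R,T} ∋ B.
size 1: {F}, {J}, {R} …(+1); under {F} H still reaches {B,R,T} ∋ B.
size 2: {F,J}, {F,R}, {F,T} …(+3); under {F,J} H still reaches {B,R,T} ∋ B.
H↔B cannot be blocked by any observed set — no back-door set.

H→B: no observed back-door set.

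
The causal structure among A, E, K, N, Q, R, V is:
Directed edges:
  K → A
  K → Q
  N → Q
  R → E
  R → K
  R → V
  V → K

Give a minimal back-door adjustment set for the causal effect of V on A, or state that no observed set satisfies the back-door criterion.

desc(V)\{V}={A,K,Q}; candidates ⊆ {E,N,R}.
size 0: {}; under {} V still reaches {A,E,K,Q,R} ∋ A.
{R}: V⊥A given {R} in G with V→· removed — back-door holds.

V→A: minimal back-door set {R}.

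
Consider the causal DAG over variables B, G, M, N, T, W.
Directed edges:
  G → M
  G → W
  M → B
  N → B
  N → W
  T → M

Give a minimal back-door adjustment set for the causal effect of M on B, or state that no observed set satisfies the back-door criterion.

M→B: minimal back-door set ∅.

desc(M)\{M}={B}; candidates ⊆ {G,N,T,W}.
∅: M⊥B given ∅ in G with M→· removed — back-door holds.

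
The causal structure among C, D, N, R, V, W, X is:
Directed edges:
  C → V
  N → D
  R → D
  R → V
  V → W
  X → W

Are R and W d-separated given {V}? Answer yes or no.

Yes — R ⊥ W | {V}.

Bayes-Ball from R | {V} reaches {C,D}.
W ∉ reach(R|{V}) ⇒ R ⊥ W | {V}.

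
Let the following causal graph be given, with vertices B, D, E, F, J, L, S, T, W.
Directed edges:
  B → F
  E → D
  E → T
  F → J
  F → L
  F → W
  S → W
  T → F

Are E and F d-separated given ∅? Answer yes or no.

Bayes-Ball from E | ∅ reaches {D,F,J,L,T,W}.
F ∈ reach(E|∅) ⇒ E ⊥̸ F | ∅.

No — E and F are d-connected given ∅.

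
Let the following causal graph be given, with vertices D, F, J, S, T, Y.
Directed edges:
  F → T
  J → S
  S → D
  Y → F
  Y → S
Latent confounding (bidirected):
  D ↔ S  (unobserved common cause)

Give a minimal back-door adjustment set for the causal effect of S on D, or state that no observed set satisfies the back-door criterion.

desc(S)\{S}={D}; candidates ⊆ {F,J,T,Y}.
S↔D: latent back-door arc(s) into S.
size 0: {}; under {} S still reaches {D,F,J,T,Y} ∋ D.
size 1: {F}, {J}, {T} …(+1); under {F} S still reaches {D,J,Y} ∋ D.
size 2: {F,J}, {F,T}, {F,Y} …(+3); under {F,J} S still reaches {D,Y} ∋ D.
S↔D cannot be blocked by any observed set — no back-door set.

S→D: no observed back-door set.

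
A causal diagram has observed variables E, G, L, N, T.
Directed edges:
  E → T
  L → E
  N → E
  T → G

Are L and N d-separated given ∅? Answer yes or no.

Yes — L ⊥ N | ∅.

Bayes-Ball from L | ∅ reaches {E,G,T}.
N ∉ reach(L|∅) ⇒ L ⊥ N | ∅.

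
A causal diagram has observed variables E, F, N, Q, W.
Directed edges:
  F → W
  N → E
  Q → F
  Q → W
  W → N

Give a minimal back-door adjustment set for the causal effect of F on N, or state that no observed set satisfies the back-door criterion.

F→N: minimal back-door set {Q}.

desc(F)\{F}={E,N,W}; candidates ⊆ {Q}.
size 0: {}; under {} F still reaches {E,N,Q,W} ∋ N.
{Q}: F⊥N given {Q} in G with F→· removed — back-door holds.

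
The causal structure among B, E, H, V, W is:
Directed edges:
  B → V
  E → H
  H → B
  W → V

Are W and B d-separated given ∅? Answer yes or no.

Yes — W ⊥ B | ∅.

Bayes-Ball from W | ∅ reaches {V}.
B ∉ reach(W|∅) ⇒ W ⊥ B | ∅.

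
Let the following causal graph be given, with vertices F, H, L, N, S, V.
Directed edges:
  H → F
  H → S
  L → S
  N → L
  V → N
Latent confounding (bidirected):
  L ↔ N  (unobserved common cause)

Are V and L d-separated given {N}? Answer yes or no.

Bayes-Ball from V | {N} reaches {L,S}.
L ∈ reach(V|{N}) ⇒ V ⊥̸ L | {N}.

No — V and L are d-connected given {N}.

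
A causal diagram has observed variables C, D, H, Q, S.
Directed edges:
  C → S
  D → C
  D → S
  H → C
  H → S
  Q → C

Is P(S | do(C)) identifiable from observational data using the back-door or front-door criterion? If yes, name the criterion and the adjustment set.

P(S|do(C)): backdoor, adjust for {D, H}.

desc(C)\{C}={S}; candidates ⊆ {D,H,Q}.
size 0: {}; under {} C still reaches {D,H,Q,S} ∋ S.
size 1: {D}, {H}, {Q}; under {D} C still reaches {H,Q,S} ∋ S.
{D,H}: C⊥S given {D,H} in G with C→· removed — back-door holds.
P(S|do(C)) = Σ_{D,H} P(S|C,D,H)·P(D,H).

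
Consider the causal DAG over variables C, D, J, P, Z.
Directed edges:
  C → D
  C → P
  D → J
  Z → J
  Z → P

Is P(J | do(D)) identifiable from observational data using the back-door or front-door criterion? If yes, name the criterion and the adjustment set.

desc(D)\{D}={J}; candidates ⊆ {C,P,Z}.
∅: D⊥J given ∅ in G with D→· removed — back-door holds.
P(J|do(D)) = P(J|D) — no adjustment needed.

P(J|do(D)): backdoor, adjust for ∅.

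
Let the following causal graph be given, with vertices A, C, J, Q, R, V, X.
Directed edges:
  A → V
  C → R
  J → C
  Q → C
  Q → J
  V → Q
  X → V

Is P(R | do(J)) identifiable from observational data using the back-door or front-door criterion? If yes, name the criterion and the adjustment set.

P(R|do(J)): backdoor, adjust for {Q}.

desc(J)\{J}={C,R}; candidates ⊆ {A,Q,V,X}.
size 0: {}; under {} J still reaches {A,C,Q,R,V,X} ∋ R.
{Q}: J⊥R given {Q} in G with J→· removed — back-door holds.
P(R|do(J)) = Σ_{Q} P(R|J,Q)·P(Q).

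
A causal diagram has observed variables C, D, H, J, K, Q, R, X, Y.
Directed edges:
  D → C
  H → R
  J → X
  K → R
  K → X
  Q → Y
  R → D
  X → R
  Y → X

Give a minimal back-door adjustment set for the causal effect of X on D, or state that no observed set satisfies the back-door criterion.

desc(X)\{X}={C,D,R}; candidates ⊆ {H,J,K,Q,Y}.
size 0: {}; under {} X still reaches {C,D,J,K,Q,R,Y} ∋ D.
{K}: X⊥D given {K} in G with X→· removed — back-door holds.

X→D: minimal back-door set {K}.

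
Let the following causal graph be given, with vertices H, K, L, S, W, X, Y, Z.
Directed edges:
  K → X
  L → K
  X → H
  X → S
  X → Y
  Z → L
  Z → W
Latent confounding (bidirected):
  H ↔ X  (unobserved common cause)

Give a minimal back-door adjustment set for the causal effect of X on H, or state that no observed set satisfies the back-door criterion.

desc(X)\{X}={H,S,Y}; candidates ⊆ {K,L,W,Z}.
X↔H: latent back-door arc(s) into X.
size 0: {}; under {} X still reaches {H,K,L,W,Z} ∋ H.
size 1: {K}, {L}, {W} …(+1); under {K} X still reaches {H} ∋ H.
size 2: {K,L}, {K,W}, {K,Z} …(+3); under {K,L} X still reaches {H} ∋ H.
X↔H cannot be blocked by any observed set — no back-door set.

X→H: no observed back-door set.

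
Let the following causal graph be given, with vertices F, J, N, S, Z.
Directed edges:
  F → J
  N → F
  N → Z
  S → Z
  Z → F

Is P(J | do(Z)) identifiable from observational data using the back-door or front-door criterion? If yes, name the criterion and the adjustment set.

P(J|do(Z)): backdoor, adjust for {N}.

desc(Z)\{Z}={F,J}; candidates ⊆ {N,S}.
size 0: {}; under {} Z still reaches {F,J,N,S} ∋ J.
{N}: Z⊥J given {N} in G with Z→· removed — back-door holds.
P(J|do(Z)) = Σ_{N} P(J|Z,N)·P(N).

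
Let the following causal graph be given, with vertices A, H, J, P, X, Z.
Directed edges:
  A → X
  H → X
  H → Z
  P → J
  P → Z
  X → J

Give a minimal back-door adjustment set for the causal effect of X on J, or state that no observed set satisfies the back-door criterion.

desc(X)\{X}={J}; candidates ⊆ {A,H,P,Z}.
∅: X⊥J given ∅ in G with X→· removed — back-door holds.

X→J: minimal back-door set ∅.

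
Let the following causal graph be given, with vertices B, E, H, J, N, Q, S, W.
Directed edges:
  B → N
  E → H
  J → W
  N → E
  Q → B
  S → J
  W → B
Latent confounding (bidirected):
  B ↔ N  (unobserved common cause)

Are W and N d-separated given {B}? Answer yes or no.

No — W and N are d-connected given {B}.

Bayes-Ball from W | {B} reaches {E,H,J,N,Q,S}.
N ∈ reach(W|{B}) ⇒ W ⊥̸ N | {B}.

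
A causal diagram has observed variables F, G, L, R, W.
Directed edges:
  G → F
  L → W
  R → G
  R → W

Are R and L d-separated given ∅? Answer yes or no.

Bayes-Ball from R | ∅ reaches {F,G,W}.
L ∉ reach(R|∅) ⇒ R ⊥ L | ∅.

Yes — R ⊥ L | ∅.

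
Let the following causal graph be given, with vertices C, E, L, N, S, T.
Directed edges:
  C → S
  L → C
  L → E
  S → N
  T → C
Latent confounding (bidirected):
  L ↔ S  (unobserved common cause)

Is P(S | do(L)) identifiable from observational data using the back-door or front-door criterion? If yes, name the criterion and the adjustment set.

P(S|do(L)): frontdoor, adjust for {C}.

desc(L)\{L}={C,E,N,S}; candidates ⊆ {T}.
L↔S: latent back-door arc(s) into L.
size 0: {}; under {} L still reaches {N,S} ∋ S.
size 1: {T}; under {T} L still reaches {N,S} ∋ S.
L↔S cannot be blocked by any observed set — no back-door set.
{C}: (i) intercepts every directed L→S path; (ii) no back-door L→{C}; (iii) {L} blocks every back-door {C}→S. Front-door holds.
P(S|do(L)) = Σ_{C} P(C|L) Σ_{L'} P(S|C,L')P(L').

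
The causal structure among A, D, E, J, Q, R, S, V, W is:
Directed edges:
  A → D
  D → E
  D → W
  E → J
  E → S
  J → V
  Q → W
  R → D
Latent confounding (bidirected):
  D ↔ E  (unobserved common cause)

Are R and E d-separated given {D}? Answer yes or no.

No — R and E are d-connected given {D}.

Bayes-Ball from R | {D} reaches {A,E,J,S,V}.
E ∈ reach(R|{D}) ⇒ R ⊥̸ E | {D}.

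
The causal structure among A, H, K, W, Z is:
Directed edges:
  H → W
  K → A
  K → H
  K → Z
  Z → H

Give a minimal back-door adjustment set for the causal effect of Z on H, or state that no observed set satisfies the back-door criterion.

desc(Z)\{Z}={H,W}; candidates ⊆ {A,K}.
size 0: {}; under {} Z still reaches {A,H,K,W} ∋ H.
{K}: Z⊥H given {K} in G with Z→· removed — back-door holds.

Z→H: minimal back-door set {K}.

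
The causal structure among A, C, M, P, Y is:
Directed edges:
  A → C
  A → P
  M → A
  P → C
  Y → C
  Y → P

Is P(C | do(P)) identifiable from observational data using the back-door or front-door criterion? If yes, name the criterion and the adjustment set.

desc(P)\{P}={C}; candidates ⊆ {A,M,Y}.
size 0: {}; under {} P still reaches {A,C,M,Y} ∋ C.
size 1: {A}, {M}, {Y}; under {A} P still reaches {C,Y} ∋ C.
{A,Y}: P⊥C given {A,Y} in G with P→· removed — back-door holds.
P(C|do(P)) = Σ_{A,Y} P(C|P,A,Y)·P(A,Y).

P(C|do(P)): backdoor, adjust for {A, Y}.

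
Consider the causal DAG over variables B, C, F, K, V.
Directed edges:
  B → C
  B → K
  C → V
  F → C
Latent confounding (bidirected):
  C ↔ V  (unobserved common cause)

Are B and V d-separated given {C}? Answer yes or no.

Bayes-Ball from B | {C} reaches {F,K,V}.
V ∈ reach(B|{C}) ⇒ B ⊥̸ V | {C}.

No — B and V are d-connected given {C}.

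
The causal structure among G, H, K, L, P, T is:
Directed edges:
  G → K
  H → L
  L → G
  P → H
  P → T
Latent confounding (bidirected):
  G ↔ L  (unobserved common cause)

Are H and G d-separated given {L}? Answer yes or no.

Bayes-Ball from H | {L} reaches {G,K,P,T}.
G ∈ reach(H|{L}) ⇒ H ⊥̸ G | {L}.

No — H and G are d-connected given {L}.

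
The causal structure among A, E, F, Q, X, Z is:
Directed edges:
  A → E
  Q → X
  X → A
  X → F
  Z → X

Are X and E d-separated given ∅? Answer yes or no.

Bayes-Ball from X | ∅ reaches {A,E,F,Q,Z}.
E ∈ reach(X|∅) ⇒ X ⊥̸ E | ∅.

No — X and E are d-connected given ∅.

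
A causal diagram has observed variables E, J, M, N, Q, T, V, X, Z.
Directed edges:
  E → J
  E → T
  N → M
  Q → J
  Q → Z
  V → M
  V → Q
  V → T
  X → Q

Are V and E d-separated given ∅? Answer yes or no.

Yes — V ⊥ E | ∅.

Bayes-Ball from V | ∅ reaches {J,M,Q,T,Z}.
E ∉ reach(V|∅) ⇒ V ⊥ E | ∅.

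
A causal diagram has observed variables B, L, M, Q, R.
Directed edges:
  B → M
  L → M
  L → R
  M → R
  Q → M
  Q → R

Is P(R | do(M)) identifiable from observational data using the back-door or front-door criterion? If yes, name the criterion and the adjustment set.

desc(M)\{M}={R}; candidates ⊆ {B,L,Q}.
size 0: {}; under {} M still reaches {B,L,Q,R} ∋ R.
size 1: {B}, {L}, {Q}; under {B} M still reaches {L,Q,R} ∋ R.
{L,Q}: M⊥R given {L,Q} in G with M→· removed — back-door holds.
P(R|do(M)) = Σ_{L,Q} P(R|M,L,Q)·P(L,Q).

P(R|do(M)): backdoor, adjust for {L, Q}.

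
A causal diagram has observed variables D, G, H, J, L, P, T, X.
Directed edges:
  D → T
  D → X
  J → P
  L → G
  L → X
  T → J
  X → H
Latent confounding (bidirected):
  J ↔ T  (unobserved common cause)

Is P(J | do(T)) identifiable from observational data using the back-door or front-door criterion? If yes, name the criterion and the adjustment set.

P(J|do(T)): not identifiable (no BD/FD set).

desc(T)\{T}={J,P}; candidates ⊆ {D,G,H,L,X}.
T↔J: latent back-door arc(s) into T.
size 0: {}; under {} T still reaches {D,H,J,P,X} ∋ J.
size 1: {D}, {G}, {H} …(+2); under {D} T still reaches {J,P} ∋ J.
size 2: {D,G}, {D,H}, {D,L} …(+7); under {D,G} T still reaches {J,P} ∋ J.
T↔J cannot be blocked by any observed set — no back-door set.
No mediator lies on a directed T→…→J path.
Neither criterion identifies P(J|do(T)) in this graph.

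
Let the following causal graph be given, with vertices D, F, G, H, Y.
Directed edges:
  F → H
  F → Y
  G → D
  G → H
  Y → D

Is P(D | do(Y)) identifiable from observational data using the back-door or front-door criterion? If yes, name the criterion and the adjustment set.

desc(Y)\{Y}={D}; candidates ⊆ {F,G,H}.
∅: Y⊥D given ∅ in G with Y→· removed — back-door holds.
P(D|do(Y)) = P(D|Y) — no adjustment needed.

P(D|do(Y)): backdoor, adjust for ∅.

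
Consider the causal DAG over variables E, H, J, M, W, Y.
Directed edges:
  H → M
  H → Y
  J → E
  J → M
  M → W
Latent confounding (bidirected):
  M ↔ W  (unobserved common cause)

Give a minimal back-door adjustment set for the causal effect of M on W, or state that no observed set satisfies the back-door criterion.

M→W: no observed back-door set.

desc(M)\{M}={W}; candidates ⊆ {E,H,J,Y}.
M↔W: latent back-door arc(s) into M.
size 0: {}; under {} M still reaches {E,H,J,W,Y} ∋ W.
size 1: {E}, {H}, {J} …(+1); under {E} M still reaches {H,J,W,Y} ∋ W.
size 2: {E,H}, {E,J}, {E,Y} …(+3); under {E,H} M still reaches {J,W} ∋ W.
M↔W cannot be blocked by any observed set — no back-door set.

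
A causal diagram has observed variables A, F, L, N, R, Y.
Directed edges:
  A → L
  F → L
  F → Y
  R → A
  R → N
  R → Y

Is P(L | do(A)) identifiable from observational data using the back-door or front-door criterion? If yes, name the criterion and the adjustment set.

P(L|do(A)): backdoor, adjust for ∅.

desc(A)\{A}={L}; candidates ⊆ {F,N,R,Y}.
∅: A⊥L given ∅ in G with A→· removed — back-door holds.
P(L|do(A)) = P(L|A) — no adjustment needed.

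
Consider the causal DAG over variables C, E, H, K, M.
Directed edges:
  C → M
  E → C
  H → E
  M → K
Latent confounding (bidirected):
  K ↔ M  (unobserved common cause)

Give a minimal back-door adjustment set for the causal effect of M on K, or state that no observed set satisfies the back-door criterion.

M→K: no observed back-door set.

desc(M)\{M}={K}; candidates ⊆ {C,E,H}.
M↔K: latent back-door arc(s) into M.
size 0: {}; under {} M still reaches {C,E,H,K} ∋ K.
size 1: {C}, {E}, {H}; under {C} M still reaches {K} ∋ K.
size 2: {C,E}, {C,H}, {E,H}; under {C,E} M still reaches {K} ∋ K.
M↔K cannot be blocked by any observed set — no back-door set.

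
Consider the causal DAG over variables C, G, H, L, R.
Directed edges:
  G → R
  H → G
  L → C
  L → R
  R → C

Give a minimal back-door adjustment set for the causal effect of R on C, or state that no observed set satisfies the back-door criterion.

desc(R)\{R}={C}; candidates ⊆ {G,H,L}.
size 0: {}; under {} R still reaches {C,G,H,L} ∋ C.
{L}: R⊥C given {L} in G with R→· removed — back-door holds.

R→C: minimal back-door set {L}.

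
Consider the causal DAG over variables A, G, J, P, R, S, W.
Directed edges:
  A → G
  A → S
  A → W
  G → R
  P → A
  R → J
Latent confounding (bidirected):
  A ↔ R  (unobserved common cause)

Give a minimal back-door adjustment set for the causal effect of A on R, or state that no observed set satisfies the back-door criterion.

A→R: no observed back-door set.

desc(A)\{A}={G,J,R,S,W}; candidates ⊆ {P}.
A↔R: latent back-door arc(s) into A.
size 0: {}; under {} A still reaches {J,P,R} ∋ R.
size 1: {P}; under {P} A still reaches {J,R} ∋ R.
A↔R cannot be blocked by any observed set — no back-door set.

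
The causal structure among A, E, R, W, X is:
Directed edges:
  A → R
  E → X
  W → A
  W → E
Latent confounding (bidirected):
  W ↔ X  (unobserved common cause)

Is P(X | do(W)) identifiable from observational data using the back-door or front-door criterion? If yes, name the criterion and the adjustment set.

P(X|do(W)): frontdoor, adjust for {E}.

desc(W)\{W}={A,E,R,X}; candidates ⊆ {—}.
W↔X: latent back-door arc(s) into W.
size 0: {}; under {} W still reaches {X} ∋ X.
W↔X cannot be blocked by any observed set — no back-door set.
{E}: (i) intercepts every directed W→X path; (ii) no back-door W→{E}; (iii) {W} blocks every back-door {E}→X. Front-door holds.
P(X|do(W)) = Σ_{E} P(E|W) Σ_{W'} P(X|E,W')P(W').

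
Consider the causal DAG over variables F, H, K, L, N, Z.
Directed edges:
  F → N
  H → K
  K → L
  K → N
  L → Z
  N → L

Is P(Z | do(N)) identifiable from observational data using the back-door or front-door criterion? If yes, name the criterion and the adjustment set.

P(Z|do(N)): backdoor, adjust for {K}.

desc(N)\{N}={L,Z}; candidates ⊆ {F,H,K}.
size 0: {}; under {} N still reaches {F,H,K,L,Z} ∋ Z.
{K}: N⊥Z given {K} in G with N→· removed — back-door holds.
P(Z|do(N)) = Σ_{K} P(Z|N,K)·P(K).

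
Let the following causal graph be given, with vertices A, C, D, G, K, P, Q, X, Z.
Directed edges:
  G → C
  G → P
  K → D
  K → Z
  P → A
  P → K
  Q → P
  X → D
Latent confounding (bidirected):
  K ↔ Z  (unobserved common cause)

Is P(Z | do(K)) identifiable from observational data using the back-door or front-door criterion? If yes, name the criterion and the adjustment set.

P(Z|do(K)): not identifiable (no BD/FD set).

desc(K)\{K}={D,Z}; candidates ⊆ {A,C,G,P,Q,X}.
K↔Z: latent back-door arc(s) into K.
size 0: {}; under {} K still reaches {A,C,G,P,Q,Z} ∋ Z.
size 1: {A}, {C}, {G} …(+3); under {A} K still reaches {C,G,P,Q,Z} ∋ Z.
size 2: {A,C}, {A,G}, {A,P} …(+12); under {A,C} K still reaches {G,P,Q,Z} ∋ Z.
K↔Z cannot be blocked by any observed set — no back-door set.
No mediator lies on a directed K→…→Z path.
Neither criterion identifies P(Z|do(K)) in this graph.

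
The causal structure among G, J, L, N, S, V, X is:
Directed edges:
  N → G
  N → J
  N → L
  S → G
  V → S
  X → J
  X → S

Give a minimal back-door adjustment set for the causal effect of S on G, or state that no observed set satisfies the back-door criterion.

S→G: minimal back-door set ∅.

desc(S)\{S}={G}; candidates ⊆ {J,L,N,V,X}.
∅: S⊥G given ∅ in G with S→· removed — back-door holds.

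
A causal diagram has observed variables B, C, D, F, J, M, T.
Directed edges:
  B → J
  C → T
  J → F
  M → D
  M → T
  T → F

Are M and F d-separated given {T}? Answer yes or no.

Bayes-Ball from M | {T} reaches {C,D}.
F ∉ reach(M|{T}) ⇒ M ⊥ F | {T}.

Yes — M ⊥ F | {T}.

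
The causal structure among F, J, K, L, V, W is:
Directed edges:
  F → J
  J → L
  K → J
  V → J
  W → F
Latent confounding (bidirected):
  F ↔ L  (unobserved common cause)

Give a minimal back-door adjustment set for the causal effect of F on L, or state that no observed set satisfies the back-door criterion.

desc(F)\{F}={J,L}; candidates ⊆ {K,V,W}.
F↔L: latent back-door arc(s) into F.
size 0: {}; under {} F still reaches {L,W} ∋ L.
size 1: {K}, {V}, {W}; under {K} F still reaches {L,W} ∋ L.
size 2: {K,V}, {K,W}, {V,W}; under {K,V} F still reaches {L,W} ∋ L.
F↔L cannot be blocked by any observed set — no back-door set.

F→L: no observed back-door set.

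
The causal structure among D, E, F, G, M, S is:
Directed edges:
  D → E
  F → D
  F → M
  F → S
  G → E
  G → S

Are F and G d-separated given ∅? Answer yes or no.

Yes — F ⊥ G | ∅.

Bayes-Ball from F | ∅ reaches {D,E,M,S}.
G ∉ reach(F|∅) ⇒ F ⊥ G | ∅.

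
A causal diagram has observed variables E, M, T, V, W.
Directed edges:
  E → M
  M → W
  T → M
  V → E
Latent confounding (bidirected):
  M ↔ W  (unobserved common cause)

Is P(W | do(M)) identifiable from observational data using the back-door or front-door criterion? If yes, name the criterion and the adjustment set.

desc(M)\{M}={W}; candidates ⊆ {E,T,V}.
M↔W: latent back-door arc(s) into M.
size 0: {}; under {} M still reaches {E,T,V,W} ∋ W.
size 1: {E}, {T}, {V}; under {E} M still reaches {T,W} ∋ W.
size 2: {E,T}, {E,V}, {T,V}; under {E,T} M still reaches {W} ∋ W.
M↔W cannot be blocked by any observed set — no back-door set.
No mediator lies on a directed M→…→W path.
Neither criterion identifies P(W|do(M)) in this graph.

P(W|do(M)): not identifiable (no BD/FD set).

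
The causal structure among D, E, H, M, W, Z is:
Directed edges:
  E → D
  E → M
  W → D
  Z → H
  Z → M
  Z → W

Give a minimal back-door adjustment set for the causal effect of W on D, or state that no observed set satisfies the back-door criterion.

desc(W)\{W}={D}; candidates ⊆ {E,H,M,Z}.
∅: W⊥D given ∅ in G with W→· removed — back-door holds.

W→D: minimal back-door set ∅.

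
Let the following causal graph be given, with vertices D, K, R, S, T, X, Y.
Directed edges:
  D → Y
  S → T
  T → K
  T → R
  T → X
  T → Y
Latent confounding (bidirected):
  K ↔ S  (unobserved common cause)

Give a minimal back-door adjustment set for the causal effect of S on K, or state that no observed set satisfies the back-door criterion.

S→K: no observed back-door set.

desc(S)\{S}={K,R,T,X,Y}; candidates ⊆ {D}.
S↔K: latent back-door arc(s) into S.
size 0: {}; under {} S still reaches {K} ∋ K.
size 1: {D}; under {D} S still reaches {K} ∋ K.
S↔K cannot be blocked by any observed set — no back-door set.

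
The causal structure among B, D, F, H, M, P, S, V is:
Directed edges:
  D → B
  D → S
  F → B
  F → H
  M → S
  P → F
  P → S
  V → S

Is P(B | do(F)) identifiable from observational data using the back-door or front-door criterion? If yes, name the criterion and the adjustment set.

P(B|do(F)): backdoor, adjust for ∅.

desc(F)\{F}={B,H}; candidates ⊆ {D,M,P,S,V}.
∅: F⊥B given ∅ in G with F→· removed — back-door holds.
P(B|do(F)) = P(B|F) — no adjustment needed.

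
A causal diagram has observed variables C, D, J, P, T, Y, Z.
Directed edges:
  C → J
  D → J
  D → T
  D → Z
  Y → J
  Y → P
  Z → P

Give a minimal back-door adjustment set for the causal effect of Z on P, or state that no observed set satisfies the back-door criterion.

Z→P: minimal back-door set ∅.

desc(Z)\{Z}={P}; candidates ⊆ {C,D,J,T,Y}.
∅: Z⊥P given ∅ in G with Z→· removed — back-door holds.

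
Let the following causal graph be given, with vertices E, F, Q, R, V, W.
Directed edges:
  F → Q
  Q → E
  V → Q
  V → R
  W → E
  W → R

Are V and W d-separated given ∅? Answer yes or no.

Yes — V ⊥ W | ∅.

Bayes-Ball from V | ∅ reaches {E,Q,R}.
W ∉ reach(V|∅) ⇒ V ⊥ W | ∅.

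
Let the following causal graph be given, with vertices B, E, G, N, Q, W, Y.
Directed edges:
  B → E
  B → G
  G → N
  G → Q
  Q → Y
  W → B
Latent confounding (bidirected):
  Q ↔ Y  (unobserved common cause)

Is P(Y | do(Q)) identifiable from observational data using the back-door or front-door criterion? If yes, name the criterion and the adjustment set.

desc(Q)\{Q}={Y}; candidates ⊆ {B,E,G,N,W}.
Q↔Y: latent back-door arc(s) into Q.
size 0: {}; under {} Q still reaches {B,E,G,N,W,Y} ∋ Y.
size 1: {B}, {E}, {G} …(+2); under {B} Q still reaches {G,N,Y} ∋ Y.
size 2: {B,E}, {B,G}, {B,N} …(+7); under {B,E} Q still reaches {G,N,Y} ∋ Y.
Q↔Y cannot be blocked by any observed set — no back-door set.
No mediator lies on a directed Q→…→Y path.
Neither criterion identifies P(Y|do(Q)) in this graph.

P(Y|do(Q)): not identifiable (no BD/FD set).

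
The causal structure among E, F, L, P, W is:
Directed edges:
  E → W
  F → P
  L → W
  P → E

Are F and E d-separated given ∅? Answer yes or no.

No — F and E are d-connected given ∅.

Bayes-Ball from F | ∅ reaches {E,P,W}.
E ∈ reach(F|∅) ⇒ F ⊥̸ E | ∅.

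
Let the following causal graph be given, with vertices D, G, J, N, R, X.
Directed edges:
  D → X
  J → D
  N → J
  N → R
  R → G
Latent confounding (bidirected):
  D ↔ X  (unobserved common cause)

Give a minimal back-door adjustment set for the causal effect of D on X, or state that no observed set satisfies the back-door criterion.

D→X: no observed back-door set.

desc(D)\{D}={X}; candidates ⊆ {G,J,N,R}.
D↔X: latent back-door arc(s) into D.
size 0: {}; under {} D still reaches {G,J,N,R,X} ∋ X.
size 1: {G}, {J}, {N} …(+1); under {G} D still reaches {J,N,R,X} ∋ X.
size 2: {G,J}, {G,N}, {G,R} …(+3); under {G,J} D still reaches {X} ∋ X.
D↔X cannot be blocked by any observed set — no back-door set.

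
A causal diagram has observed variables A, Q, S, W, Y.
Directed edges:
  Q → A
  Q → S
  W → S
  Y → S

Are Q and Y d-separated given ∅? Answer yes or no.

Yes — Q ⊥ Y | ∅.

Bayes-Ball from Q | ∅ reaches {A,S}.
Y ∉ reach(Q|∅) ⇒ Q ⊥ Y | ∅.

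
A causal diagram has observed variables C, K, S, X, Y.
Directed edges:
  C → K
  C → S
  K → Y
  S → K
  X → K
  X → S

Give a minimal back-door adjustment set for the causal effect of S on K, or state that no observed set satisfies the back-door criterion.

desc(S)\{S}={K,Y}; candidates ⊆ {C,X}.
size 0: {}; under {} S still reaches {C,K,X,Y} ∋ K.
size 1: {C}, {X}; under {C} S still reaches {K,X,Y} ∋ K.
{C,X}: S⊥K given {C,X} in G with S→· removed — back-door holds.

S→K: minimal back-door set {C, X}.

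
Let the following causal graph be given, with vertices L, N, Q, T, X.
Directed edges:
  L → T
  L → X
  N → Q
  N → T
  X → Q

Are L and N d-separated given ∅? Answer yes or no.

Yes — L ⊥ N | ∅.

Bayes-Ball from L | ∅ reaches {Q,T,X}.
N ∉ reach(L|∅) ⇒ L ⊥ N | ∅.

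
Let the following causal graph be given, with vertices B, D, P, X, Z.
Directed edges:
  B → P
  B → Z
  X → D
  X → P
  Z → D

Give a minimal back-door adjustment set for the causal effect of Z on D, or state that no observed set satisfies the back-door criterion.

desc(Z)\{Z}={D}; candidates ⊆ {B,P,X}.
∅: Z⊥D given ∅ in G with Z→· removed — back-door holds.

Z→D: minimal back-door set ∅.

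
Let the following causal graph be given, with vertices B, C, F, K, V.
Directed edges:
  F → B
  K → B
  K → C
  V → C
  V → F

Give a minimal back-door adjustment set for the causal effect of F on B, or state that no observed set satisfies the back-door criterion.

F→B: minimal back-door set ∅.

desc(F)\{F}={B}; candidates ⊆ {C,K,V}.
∅: F⊥B given ∅ in G with F→· removed — back-door holds.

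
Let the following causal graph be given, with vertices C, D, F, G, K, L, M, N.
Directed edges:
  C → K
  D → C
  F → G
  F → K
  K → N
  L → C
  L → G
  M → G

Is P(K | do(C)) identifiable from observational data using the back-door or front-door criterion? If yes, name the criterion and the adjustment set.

P(K|do(C)): backdoor, adjust for ∅.

desc(C)\{C}={K,N}; candidates ⊆ {D,F,G,L,M}.
∅: C⊥K given ∅ in G with C→· removed — back-door holds.
P(K|do(C)) = P(K|C) — no adjustment needed.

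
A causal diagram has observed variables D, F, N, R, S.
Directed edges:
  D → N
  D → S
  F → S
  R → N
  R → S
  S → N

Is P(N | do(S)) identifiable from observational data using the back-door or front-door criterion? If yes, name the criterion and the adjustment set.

desc(S)\{S}={N}; candidates ⊆ {D,F,R}.
size 0: {}; under {} S still reaches {D,F,N,R} ∋ N.
size 1: {D}, {F}, {R}; under {D} S still reaches {F,N,R} ∋ N.
{D,R}: S⊥N given {D,R} in G with S→· removed — back-door holds.
P(N|do(S)) = Σ_{D,R} P(N|S,D,R)·P(D,R).

P(N|do(S)): backdoor, adjust for {D, R}.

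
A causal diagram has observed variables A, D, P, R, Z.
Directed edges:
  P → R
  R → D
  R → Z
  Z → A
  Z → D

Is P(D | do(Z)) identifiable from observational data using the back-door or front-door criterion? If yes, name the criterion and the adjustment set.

desc(Z)\{Z}={A,D}; candidates ⊆ {P,R}.
size 0: {}; under {} Z still reaches {D,P,R} ∋ D.
{R}: Z⊥D given {R} in G with Z→· removed — back-door holds.
P(D|do(Z)) = Σ_{R} P(D|Z,R)·P(R).

P(D|do(Z)): backdoor, adjust for {R}.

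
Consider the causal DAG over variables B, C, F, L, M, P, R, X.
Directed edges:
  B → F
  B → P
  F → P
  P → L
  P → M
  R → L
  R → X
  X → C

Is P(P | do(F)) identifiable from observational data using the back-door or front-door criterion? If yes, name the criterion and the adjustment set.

desc(F)\{F}={L,M,P}; candidates ⊆ {B,C,R,X}.
size 0: {}; under {} F still reaches {B,L,M,P} ∋ P.
{B}: F⊥P given {B} in G with F→· removed — back-door holds.
P(P|do(F)) = Σ_{B} P(P|F,B)·P(B).

P(P|do(F)): backdoor, adjust for {B}.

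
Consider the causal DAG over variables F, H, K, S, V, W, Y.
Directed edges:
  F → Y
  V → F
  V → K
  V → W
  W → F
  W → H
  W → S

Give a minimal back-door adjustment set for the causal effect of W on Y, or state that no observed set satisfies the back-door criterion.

W→Y: minimal back-door set {V}.

desc(W)\{W}={F,H,S,Y}; candidates ⊆ {K,V}.
size 0: {}; under {} W still reaches {F,K,V,Y} ∋ Y.
{V}: W⊥Y given {V} in G with W→· removed — back-door holds.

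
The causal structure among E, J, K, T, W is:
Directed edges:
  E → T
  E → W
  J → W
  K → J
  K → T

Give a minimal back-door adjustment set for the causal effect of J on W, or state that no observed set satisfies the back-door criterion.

desc(J)\{J}={W}; candidates ⊆ {E,K,T}.
∅: J⊥W given ∅ in G with J→· removed — back-door holds.

J→W: minimal back-door set ∅.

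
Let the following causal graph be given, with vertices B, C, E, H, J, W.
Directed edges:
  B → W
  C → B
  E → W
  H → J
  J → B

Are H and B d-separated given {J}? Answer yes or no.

Yes — H ⊥ B | {J}.

Bayes-Ball from H | {J} reaches ∅.
B ∉ reach(H|{J}) ⇒ H ⊥ B | {J}.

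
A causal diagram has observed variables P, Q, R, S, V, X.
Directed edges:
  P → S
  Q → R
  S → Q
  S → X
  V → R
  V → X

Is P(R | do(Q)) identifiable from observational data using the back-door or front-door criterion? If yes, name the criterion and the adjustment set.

desc(Q)\{Q}={R}; candidates ⊆ {P,S,V,X}.
∅: Q⊥R given ∅ in G with Q→· removed — back-door holds.
P(R|do(Q)) = P(R|Q) — no adjustment needed.

P(R|do(Q)): backdoor, adjust for ∅.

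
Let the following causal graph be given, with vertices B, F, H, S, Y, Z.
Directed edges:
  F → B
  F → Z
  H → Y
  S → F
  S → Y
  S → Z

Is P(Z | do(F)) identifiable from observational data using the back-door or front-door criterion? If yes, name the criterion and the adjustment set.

P(Z|do(F)): backdoor, adjust for {S}.

desc(F)\{F}={B,Z}; candidates ⊆ {H,S,Y}.
size 0: {}; under {} F still reaches {S,Y,Z} ∋ Z.
{S}: F⊥Z given {S} in G with F→· removed — back-door holds.
P(Z|do(F)) = Σ_{S} P(Z|F,S)·P(S).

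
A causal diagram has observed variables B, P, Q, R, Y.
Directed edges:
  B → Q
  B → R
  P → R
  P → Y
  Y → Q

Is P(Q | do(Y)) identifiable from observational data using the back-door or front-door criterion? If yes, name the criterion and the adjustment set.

P(Q|do(Y)): backdoor, adjust for ∅.

desc(Y)\{Y}={Q}; candidates ⊆ {B,P,R}.
∅: Y⊥Q given ∅ in G with Y→· removed — back-door holds.
P(Q|do(Y)) = P(Q|Y) — no adjustment needed.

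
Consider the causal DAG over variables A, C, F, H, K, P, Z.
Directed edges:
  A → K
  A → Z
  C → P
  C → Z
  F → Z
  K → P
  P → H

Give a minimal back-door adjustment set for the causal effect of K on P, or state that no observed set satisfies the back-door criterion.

K→P: minimal back-door set ∅.

desc(K)\{K}={H,P}; candidates ⊆ {A,C,F,Z}.
∅: K⊥P given ∅ in G with K→· removed — back-door holds.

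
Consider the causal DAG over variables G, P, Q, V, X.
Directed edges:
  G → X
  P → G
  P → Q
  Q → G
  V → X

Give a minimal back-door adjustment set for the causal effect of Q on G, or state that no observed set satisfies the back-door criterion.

Q→G: minimal back-door set {P}.

desc(Q)\{Q}={G,X}; candidates ⊆ {P,V}.
size 0: {}; under {} Q still reaches {G,P,X} ∋ G.
{P}: Q⊥G given {P} in G with Q→· removed — back-door holds.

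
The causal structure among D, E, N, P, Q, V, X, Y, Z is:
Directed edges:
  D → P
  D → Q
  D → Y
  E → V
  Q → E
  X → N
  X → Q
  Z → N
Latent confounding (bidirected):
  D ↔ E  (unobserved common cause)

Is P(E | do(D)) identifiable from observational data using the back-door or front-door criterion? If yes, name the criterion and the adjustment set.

P(E|do(D)): frontdoor, adjust for {Q}.

desc(D)\{D}={E,P,Q,V,Y}; candidates ⊆ {N,X,Z}.
D↔E: latent back-door arc(s) into D.
size 0: {}; under {} D still reaches {E,V} ∋ E.
size 1: {N}, {X}, {Z}; under {N} D still reaches {E,V} ∋ E.
size 2: {N,X}, {N,Z}, {X,Z}; under {N,X} D still reaches {E,V} ∋ E.
D↔E cannot be blocked by any observed set — no back-door set.
{Q}: (i) intercepts every directed D→E path; (ii) no back-door D→{Q}; (iii) {D} blocks every back-door {Q}→E. Front-door holds.
P(E|do(D)) = Σ_{Q} P(Q|D) Σ_{D'} P(E|Q,D')P(D').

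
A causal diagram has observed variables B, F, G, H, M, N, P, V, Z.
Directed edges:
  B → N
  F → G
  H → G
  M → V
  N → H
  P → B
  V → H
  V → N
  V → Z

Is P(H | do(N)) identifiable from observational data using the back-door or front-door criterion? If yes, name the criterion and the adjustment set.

desc(N)\{N}={G,H}; candidates ⊆ {B,F,M,P,V,Z}.
size 0: {}; under {} N still reaches {B,G,H,M,P,V,Z} ∋ H.
{V}: N⊥H given {V} in G with N→· removed — back-door holds.
P(H|do(N)) = Σ_{V} P(H|N,V)·P(V).

P(H|do(N)): backdoor, adjust for {V}.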